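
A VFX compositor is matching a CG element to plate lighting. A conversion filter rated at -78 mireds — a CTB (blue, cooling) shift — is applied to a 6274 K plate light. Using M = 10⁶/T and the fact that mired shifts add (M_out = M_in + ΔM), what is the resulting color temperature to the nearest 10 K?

12290 K

M_in = 10⁶/6274 = 159.39 mireds.
M_out = 159.39 + (-78) = 81.39 mireds.
T_out = 10⁶/81.39 = 12286.8 K → 12290 K.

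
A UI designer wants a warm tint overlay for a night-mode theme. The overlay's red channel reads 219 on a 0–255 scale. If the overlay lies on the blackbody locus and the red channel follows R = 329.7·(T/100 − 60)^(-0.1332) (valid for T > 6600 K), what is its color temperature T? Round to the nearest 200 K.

8200 K

(t − 60)^(-0.1332) = 219/329.7 = 0.66424.
t − 60 = 0.66424^(1/-0.1332) = 0.66424^(-7.508) = 21.572, so t = 81.572.
T = 100·t = 8157 K → 8200 K to the nearest 200 K.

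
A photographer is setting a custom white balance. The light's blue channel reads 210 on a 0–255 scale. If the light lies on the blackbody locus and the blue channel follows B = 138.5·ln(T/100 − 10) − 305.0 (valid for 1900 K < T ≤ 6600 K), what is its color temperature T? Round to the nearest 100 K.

5100 K

ln(t − 10) = (210 + 305.0) / 138.5 = 3.7184.
t − 10 = e^3.7184 = 41.199, so t = 51.199.
T = 100·t = 5120 K → 5100 K to the nearest 100 K.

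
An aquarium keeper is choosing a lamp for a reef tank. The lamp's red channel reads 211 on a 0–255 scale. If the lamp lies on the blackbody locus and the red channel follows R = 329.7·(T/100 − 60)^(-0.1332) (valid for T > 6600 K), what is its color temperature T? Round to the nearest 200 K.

(t − 60)^(-0.1332) = 211/329.7 = 0.63998.
t − 60 = 0.63998^(1/-0.1332) = 0.63998^(-7.508) = 28.525, so t = 88.525.
T = 100·t = 8853 K → 8800 K to the nearest 200 K.

8800 K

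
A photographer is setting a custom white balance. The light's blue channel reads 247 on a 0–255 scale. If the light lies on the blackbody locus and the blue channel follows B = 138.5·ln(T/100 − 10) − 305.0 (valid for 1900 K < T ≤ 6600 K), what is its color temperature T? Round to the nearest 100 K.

ln(t − 10) = (247 + 305.0) / 138.5 = 3.9856.
t − 10 = e^3.9856 = 53.815, so t = 63.815.
T = 100·t = 6382 K → 6400 K to the nearest 100 K.

6400 K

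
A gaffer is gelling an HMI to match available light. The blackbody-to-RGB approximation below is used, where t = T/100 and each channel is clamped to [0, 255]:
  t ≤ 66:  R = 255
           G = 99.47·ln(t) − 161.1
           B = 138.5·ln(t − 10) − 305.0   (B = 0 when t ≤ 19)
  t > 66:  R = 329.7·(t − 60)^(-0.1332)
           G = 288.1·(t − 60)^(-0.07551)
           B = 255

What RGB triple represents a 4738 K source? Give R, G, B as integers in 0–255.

t = 4738/100 = 47.38; the t ≤ 66 branch applies.
R = 255 by definition for t ≤ 66.
G = 99.47·ln 47.38 − 161.1 = 99.47·3.8582 − 161.1 = 222.675.
B = 138.5·ln(47.38 − 10) − 305.0 = 138.5·ln 37.38 − 305.0 = 138.5·3.6211 − 305.0 = 196.527.
Rounded: (255, 223, 197).

R=255, G=223, B=197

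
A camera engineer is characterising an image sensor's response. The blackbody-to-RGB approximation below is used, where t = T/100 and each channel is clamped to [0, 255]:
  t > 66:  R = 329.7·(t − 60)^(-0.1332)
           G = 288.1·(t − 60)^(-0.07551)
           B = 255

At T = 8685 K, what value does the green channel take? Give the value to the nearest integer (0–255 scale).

t = 8685/100 = 86.85; the t > 66 branch applies.
G = 288.1·(86.85 − 60)^(-0.07551) = 288.1·26.85^(-0.07551) = 288.1·0.78001 = 224.721.
Rounded: 225.

225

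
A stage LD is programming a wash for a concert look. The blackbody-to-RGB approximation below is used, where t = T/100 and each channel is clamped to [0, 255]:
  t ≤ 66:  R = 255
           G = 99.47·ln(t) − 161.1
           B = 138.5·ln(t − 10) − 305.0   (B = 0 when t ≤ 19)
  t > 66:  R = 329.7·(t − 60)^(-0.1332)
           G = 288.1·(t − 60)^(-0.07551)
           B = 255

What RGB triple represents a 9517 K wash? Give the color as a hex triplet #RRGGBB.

#CDDCFF

t = 9517/100 = 95.17; the t > 66 branch applies.
R = 329.7·(95.17 − 60)^(-0.1332) = 329.7·35.17^(-0.1332) = 329.7·0.62237 = 205.196.
G = 288.1·(95.17 − 60)^(-0.07551) = 288.1·35.17^(-0.07551) = 288.1·0.76427 = 220.187.
B = 255 by definition for t > 66.
Rounded: (205, 220, 255).
In hex: #CDDCFF.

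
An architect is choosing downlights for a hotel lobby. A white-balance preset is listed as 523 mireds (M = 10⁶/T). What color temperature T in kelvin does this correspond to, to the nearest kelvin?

1912 K

T = 10⁶ / 523 = 1912.05 K → 1912 K.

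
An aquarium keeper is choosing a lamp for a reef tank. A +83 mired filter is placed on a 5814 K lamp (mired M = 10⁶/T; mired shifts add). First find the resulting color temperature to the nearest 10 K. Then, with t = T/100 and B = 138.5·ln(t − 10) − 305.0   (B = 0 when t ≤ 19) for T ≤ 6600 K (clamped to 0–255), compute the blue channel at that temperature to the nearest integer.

162

M_in = 10⁶/5814 = 172.00; M_out = 172.00 + (+83) = 255.00.
T_out = 10⁶/255.00 = 3921.6 K → 3920 K; t = 39.2.
B = 138.5·ln(39.2 − 10) − 305.0 = 138.5·ln 29.2 − 305.0 = 138.5·3.3742 − 305.0 = 162.322.
Rounded: 162.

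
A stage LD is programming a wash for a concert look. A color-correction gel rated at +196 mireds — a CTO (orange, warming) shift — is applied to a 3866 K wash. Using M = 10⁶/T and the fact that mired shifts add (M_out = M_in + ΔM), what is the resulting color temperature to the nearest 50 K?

M_in = 10⁶/3866 = 258.67 mireds.
M_out = 258.67 + (+196) = 454.67 mireds.
T_out = 10⁶/454.67 = 2199.4 K → 2200 K.

2200 K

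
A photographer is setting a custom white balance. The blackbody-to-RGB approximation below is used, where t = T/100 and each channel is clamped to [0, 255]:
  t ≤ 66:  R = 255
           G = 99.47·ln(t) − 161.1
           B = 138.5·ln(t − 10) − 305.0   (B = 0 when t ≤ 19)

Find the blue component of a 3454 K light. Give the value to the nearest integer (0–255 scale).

138

t = 3454/100 = 34.54; the t ≤ 66 branch applies.
B = 138.5·ln(34.54 − 10) − 305.0 = 138.5·ln 24.54 − 305.0 = 138.5·3.2003 − 305.0 = 138.242.
Rounded: 138.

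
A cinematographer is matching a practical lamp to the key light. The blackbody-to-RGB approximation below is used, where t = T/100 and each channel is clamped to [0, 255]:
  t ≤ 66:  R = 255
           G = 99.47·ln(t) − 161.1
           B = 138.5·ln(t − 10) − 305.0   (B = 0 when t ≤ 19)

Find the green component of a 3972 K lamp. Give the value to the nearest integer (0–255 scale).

t = 3972/100 = 39.72; the t ≤ 66 branch applies.
G = 99.47·ln 39.72 − 161.1 = 99.47·3.6819 − 161.1 = 205.134.
Rounded: 205.

205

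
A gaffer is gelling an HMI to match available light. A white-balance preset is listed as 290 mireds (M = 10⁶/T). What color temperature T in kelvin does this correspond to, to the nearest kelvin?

3448 K

T = 10⁶ / 290 = 3448.28 K → 3448 K.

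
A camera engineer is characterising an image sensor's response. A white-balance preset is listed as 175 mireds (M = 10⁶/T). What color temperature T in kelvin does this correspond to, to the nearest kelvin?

5714 K

T = 10⁶ / 175 = 5714.29 K → 5714 K.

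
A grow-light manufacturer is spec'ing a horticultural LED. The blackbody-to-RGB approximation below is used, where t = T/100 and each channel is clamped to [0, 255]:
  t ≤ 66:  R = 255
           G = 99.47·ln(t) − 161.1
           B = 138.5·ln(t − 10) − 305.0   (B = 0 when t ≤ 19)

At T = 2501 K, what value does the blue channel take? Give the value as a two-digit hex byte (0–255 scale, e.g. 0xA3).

t = 2501/100 = 25.01; the t ≤ 66 branch applies.
B = 138.5·ln(25.01 − 10) − 305.0 = 138.5·ln 15.01 − 305.0 = 138.5·2.7087 − 305.0 = 70.157.
Rounded: 70; in hex, 0x46.

0x46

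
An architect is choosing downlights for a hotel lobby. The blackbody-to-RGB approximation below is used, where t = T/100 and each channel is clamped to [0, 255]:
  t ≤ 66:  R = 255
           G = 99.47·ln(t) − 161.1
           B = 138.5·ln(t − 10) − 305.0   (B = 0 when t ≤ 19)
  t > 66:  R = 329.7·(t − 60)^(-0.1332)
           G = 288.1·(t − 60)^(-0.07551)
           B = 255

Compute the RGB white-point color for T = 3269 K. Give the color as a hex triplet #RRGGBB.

t = 3269/100 = 32.69; the t ≤ 66 branch applies.
R = 255 by definition for t ≤ 66.
G = 99.47·ln 32.69 − 161.1 = 99.47·3.4871 − 161.1 = 185.759.
B = 138.5·ln(32.69 − 10) − 305.0 = 138.5·ln 22.69 − 305.0 = 138.5·3.1219 − 305.0 = 127.387.
Rounded: (255, 186, 127).
In hex: #FFBA7F.

#FFBA7F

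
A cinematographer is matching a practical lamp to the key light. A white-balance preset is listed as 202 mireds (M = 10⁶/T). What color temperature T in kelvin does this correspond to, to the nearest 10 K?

T = 10⁶ / 202 = 4950.50 K → 4950 K.

4950 K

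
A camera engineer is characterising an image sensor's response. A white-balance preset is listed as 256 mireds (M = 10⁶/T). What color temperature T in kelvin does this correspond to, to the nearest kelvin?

3906 K

T = 10⁶ / 256 = 3906.25 K → 3906 K.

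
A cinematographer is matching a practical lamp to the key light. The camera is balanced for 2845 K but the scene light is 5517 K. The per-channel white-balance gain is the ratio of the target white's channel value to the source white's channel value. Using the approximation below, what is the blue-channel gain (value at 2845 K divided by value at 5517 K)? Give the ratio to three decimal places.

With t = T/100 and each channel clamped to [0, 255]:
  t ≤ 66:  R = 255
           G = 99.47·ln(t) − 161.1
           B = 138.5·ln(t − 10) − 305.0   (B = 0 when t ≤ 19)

0.443

At 5517 K (t = 55.17):
  B = 138.5·ln(55.17 − 10) − 305.0 = 138.5·ln 45.17 − 305.0 = 138.5·3.8104 − 305.0 = 222.745.
At 2845 K (t = 28.45):
  B = 138.5·ln(28.45 − 10) − 305.0 = 138.5·ln 18.45 − 305.0 = 138.5·2.9151 − 305.0 = 98.736.
Gain = 98.736 / 222.745 = 0.4433 → 0.443.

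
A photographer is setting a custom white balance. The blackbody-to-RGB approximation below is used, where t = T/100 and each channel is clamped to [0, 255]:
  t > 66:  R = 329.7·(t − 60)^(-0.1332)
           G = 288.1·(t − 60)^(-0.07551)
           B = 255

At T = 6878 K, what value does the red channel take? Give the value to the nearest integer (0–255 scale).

247

t = 6878/100 = 68.78; the t > 66 branch applies.
R = 329.7·(68.78 − 60)^(-0.1332) = 329.7·8.78^(-0.1332) = 329.7·0.74873 = 246.857.
Rounded: 247.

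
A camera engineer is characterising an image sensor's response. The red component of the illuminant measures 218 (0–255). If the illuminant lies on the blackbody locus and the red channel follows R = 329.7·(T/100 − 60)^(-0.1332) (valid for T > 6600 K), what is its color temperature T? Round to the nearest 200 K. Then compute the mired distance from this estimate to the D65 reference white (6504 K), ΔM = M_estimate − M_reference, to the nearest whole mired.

(t − 60)^(-0.1332) = 218/329.7 = 0.66121.
t − 60 = 0.66121^(1/-0.1332) = 0.66121^(-7.508) = 22.326, so t = 82.326.
T = 100·t = 8233 K → 8200 K to the nearest 200 K.
M_estimate = 10⁶/8200 = 121.95; M_reference = 10⁶/6504 = 153.75.
ΔM = 121.95 − 153.75 = -31.80 → -32 mireds.

-32 mireds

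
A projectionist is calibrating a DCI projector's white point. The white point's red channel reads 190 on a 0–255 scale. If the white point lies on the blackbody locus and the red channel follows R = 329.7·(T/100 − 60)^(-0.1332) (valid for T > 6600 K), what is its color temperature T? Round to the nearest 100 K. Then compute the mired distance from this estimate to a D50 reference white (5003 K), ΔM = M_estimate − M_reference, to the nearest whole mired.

(t − 60)^(-0.1332) = 190/329.7 = 0.57628.
t − 60 = 0.57628^(1/-0.1332) = 0.57628^(-7.508) = 62.667, so t = 122.667.
T = 100·t = 12267 K → 12300 K to the nearest 100 K.
M_estimate = 10⁶/12300 = 81.30; M_reference = 10⁶/5003 = 199.88.
ΔM = 81.30 − 199.88 = -118.58 → -119 mireds.

-119 mireds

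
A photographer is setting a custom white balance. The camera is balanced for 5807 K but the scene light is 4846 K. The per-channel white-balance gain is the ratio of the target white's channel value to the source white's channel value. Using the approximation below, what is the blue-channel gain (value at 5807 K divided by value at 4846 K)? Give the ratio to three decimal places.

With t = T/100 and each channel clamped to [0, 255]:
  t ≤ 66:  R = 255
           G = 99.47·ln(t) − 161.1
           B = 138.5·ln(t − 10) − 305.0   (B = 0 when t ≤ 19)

At 4846 K (t = 48.46):
  B = 138.5·ln(48.46 − 10) − 305.0 = 138.5·ln 38.46 − 305.0 = 138.5·3.6496 − 305.0 = 200.472.
At 5807 K (t = 58.07):
  B = 138.5·ln(58.07 − 10) − 305.0 = 138.5·ln 48.07 − 305.0 = 138.5·3.8727 − 305.0 = 231.363.
Gain = 231.363 / 200.472 = 1.1541 → 1.154.

1.154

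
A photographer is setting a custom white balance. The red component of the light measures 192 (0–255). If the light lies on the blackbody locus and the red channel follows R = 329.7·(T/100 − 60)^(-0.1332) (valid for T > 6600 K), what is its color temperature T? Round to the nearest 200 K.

11800 K

(t − 60)^(-0.1332) = 192/329.7 = 0.58235.
t − 60 = 0.58235^(1/-0.1332) = 0.58235^(-7.508) = 57.929, so t = 117.929.
T = 100·t = 11793 K → 11800 K to the nearest 200 K.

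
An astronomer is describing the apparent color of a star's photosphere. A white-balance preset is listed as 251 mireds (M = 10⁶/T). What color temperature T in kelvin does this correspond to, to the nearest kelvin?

T = 10⁶ / 251 = 3984.06 K → 3984 K.

3984 K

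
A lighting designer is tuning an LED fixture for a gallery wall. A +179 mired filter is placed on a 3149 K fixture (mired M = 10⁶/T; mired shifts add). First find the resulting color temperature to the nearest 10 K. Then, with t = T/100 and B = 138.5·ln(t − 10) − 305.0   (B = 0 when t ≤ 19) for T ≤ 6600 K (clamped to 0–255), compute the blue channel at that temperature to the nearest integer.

M_in = 10⁶/3149 = 317.56; M_out = 317.56 + (+179) = 496.56.
T_out = 10⁶/496.56 = 2013.9 K → 2010 K; t = 20.1.
B = 138.5·ln(20.1 − 10) − 305.0 = 138.5·ln 10.1 − 305.0 = 138.5·2.3125 − 305.0 = 15.286.
Rounded: 15.

15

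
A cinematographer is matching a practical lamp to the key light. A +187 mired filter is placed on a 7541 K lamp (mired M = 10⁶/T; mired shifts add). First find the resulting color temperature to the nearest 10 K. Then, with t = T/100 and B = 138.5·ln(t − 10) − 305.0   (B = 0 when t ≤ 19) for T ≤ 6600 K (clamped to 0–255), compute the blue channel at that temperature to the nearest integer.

M_in = 10⁶/7541 = 132.61; M_out = 132.61 + (+187) = 319.61.
T_out = 10⁶/319.61 = 3128.8 K → 3130 K; t = 31.3.
B = 138.5·ln(31.3 − 10) − 305.0 = 138.5·ln 21.3 − 305.0 = 138.5·3.0587 − 305.0 = 118.631.
Rounded: 119.

119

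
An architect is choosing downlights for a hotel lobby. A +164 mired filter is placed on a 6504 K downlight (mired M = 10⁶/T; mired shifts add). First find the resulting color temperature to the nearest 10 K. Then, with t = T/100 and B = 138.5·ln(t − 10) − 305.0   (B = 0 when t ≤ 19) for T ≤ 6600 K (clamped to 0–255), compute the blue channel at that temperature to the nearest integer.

M_in = 10⁶/6504 = 153.75; M_out = 153.75 + (+164) = 317.75.
T_out = 10⁶/317.75 = 3147.1 K → 3150 K; t = 31.5.
B = 138.5·ln(31.5 − 10) − 305.0 = 138.5·ln 21.5 − 305.0 = 138.5·3.0681 − 305.0 = 119.925.
Rounded: 120.

120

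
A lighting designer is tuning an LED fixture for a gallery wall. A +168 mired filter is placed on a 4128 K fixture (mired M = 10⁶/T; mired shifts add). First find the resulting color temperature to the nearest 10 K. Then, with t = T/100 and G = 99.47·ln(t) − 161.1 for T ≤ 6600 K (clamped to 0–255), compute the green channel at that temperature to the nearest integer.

157

M_in = 10⁶/4128 = 242.25; M_out = 242.25 + (+168) = 410.25.
T_out = 10⁶/410.25 = 2437.5 K → 2440 K; t = 24.4.
G = 99.47·ln 24.4 − 161.1 = 99.47·3.1946 − 161.1 = 156.665.
Rounded: 157.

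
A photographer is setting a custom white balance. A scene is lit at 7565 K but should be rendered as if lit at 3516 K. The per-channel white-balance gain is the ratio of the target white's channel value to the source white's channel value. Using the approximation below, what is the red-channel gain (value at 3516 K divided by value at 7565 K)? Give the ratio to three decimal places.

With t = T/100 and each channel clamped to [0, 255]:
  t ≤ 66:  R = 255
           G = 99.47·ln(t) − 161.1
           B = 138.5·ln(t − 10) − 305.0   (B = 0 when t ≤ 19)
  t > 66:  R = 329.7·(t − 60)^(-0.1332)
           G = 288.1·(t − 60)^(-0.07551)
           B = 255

1.116

At 7565 K (t = 75.65):
  R = 329.7·(75.65 − 60)^(-0.1332) = 329.7·15.65^(-0.1332) = 329.7·0.69325 = 228.565.
At 3516 K (t = 35.16):
  R = 255 by definition for t ≤ 66.
Gain = 255.000 / 228.565 = 1.1157 → 1.116.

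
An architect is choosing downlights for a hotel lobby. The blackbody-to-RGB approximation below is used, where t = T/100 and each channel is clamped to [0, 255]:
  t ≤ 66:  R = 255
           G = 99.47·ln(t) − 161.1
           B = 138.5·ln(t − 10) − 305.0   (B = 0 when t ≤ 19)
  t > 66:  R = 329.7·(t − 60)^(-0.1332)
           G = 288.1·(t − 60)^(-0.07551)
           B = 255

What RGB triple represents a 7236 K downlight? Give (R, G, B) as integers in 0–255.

(236, 238, 255)

t = 7236/100 = 72.36; the t > 66 branch applies.
R = 329.7·(72.36 − 60)^(-0.1332) = 329.7·12.36^(-0.1332) = 329.7·0.71539 = 235.864.
G = 288.1·(72.36 − 60)^(-0.07551) = 288.1·12.36^(-0.07551) = 288.1·0.82707 = 238.279.
B = 255 by definition for t > 66.
Rounded: (236, 238, 255).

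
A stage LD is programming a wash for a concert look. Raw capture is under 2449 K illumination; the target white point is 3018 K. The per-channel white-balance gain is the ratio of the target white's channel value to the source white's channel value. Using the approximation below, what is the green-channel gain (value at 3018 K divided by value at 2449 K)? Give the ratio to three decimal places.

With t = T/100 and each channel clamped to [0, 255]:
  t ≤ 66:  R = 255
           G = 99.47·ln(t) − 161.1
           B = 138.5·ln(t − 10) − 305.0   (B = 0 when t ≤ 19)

1.132

At 2449 K (t = 24.49):
  G = 99.47·ln 24.49 − 161.1 = 99.47·3.1983 − 161.1 = 157.031.
At 3018 K (t = 30.18):
  G = 99.47·ln 30.18 − 161.1 = 99.47·3.4072 − 161.1 = 177.812.
Gain = 177.812 / 157.031 = 1.1323 → 1.132.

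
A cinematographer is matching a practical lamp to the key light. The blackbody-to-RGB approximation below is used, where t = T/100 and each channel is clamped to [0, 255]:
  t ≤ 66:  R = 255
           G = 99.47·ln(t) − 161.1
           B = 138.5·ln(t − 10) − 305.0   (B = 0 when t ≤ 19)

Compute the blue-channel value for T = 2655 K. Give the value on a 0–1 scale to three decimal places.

0.328

t = 2655/100 = 26.55; the t ≤ 66 branch applies.
B = 138.5·ln(26.55 − 10) − 305.0 = 138.5·ln 16.55 − 305.0 = 138.5·2.8064 − 305.0 = 83.684.
On a 0–1 scale: 83.684/255 = 0.3282 → 0.328.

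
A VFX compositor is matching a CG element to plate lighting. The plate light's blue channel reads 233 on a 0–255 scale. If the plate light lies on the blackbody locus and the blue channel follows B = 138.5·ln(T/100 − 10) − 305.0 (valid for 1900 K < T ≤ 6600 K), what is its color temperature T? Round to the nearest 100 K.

5900 K

ln(t − 10) = (233 + 305.0) / 138.5 = 3.8845.
t − 10 = e^3.8845 = 48.641, so t = 58.641.
T = 100·t = 5864 K → 5900 K to the nearest 100 K.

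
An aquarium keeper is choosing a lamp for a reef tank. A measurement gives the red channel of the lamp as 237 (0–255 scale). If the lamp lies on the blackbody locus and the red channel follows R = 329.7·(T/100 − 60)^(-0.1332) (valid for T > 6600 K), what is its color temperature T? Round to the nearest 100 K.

(t − 60)^(-0.1332) = 237/329.7 = 0.71884.
t − 60 = 0.71884^(1/-0.1332) = 0.71884^(-7.508) = 11.922, so t = 71.922.
T = 100·t = 7192 K → 7200 K to the nearest 100 K.

7200 K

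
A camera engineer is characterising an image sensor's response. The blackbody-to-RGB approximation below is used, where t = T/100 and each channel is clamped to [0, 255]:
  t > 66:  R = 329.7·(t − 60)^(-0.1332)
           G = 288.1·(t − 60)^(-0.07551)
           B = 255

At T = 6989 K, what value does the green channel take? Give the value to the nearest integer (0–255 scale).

t = 6989/100 = 69.89; the t > 66 branch applies.
G = 288.1·(69.89 − 60)^(-0.07551) = 288.1·9.89^(-0.07551) = 288.1·0.84111 = 242.324.
Rounded: 242.

242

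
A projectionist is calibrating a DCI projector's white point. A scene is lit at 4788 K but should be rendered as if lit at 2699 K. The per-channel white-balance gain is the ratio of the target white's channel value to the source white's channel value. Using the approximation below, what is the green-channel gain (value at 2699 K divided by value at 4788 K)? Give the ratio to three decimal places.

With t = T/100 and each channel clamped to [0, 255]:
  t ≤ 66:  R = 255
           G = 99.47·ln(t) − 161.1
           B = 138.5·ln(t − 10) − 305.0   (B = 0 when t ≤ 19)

0.745

At 4788 K (t = 47.88):
  G = 99.47·ln 47.88 − 161.1 = 99.47·3.8687 − 161.1 = 223.719.
At 2699 K (t = 26.99):
  G = 99.47·ln 26.99 − 161.1 = 99.47·3.2955 − 161.1 = 166.700.
Gain = 166.700 / 223.719 = 0.7451 → 0.745.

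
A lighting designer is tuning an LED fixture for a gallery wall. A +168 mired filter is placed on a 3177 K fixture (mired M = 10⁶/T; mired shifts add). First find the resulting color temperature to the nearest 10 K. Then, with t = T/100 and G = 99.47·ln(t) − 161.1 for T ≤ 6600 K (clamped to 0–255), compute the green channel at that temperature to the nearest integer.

M_in = 10⁶/3177 = 314.76; M_out = 314.76 + (+168) = 482.76.
T_out = 10⁶/482.76 = 2071.4 K → 2070 K; t = 20.7.
G = 99.47·ln 20.7 − 161.1 = 99.47·3.0301 − 161.1 = 140.307.
Rounded: 140.

140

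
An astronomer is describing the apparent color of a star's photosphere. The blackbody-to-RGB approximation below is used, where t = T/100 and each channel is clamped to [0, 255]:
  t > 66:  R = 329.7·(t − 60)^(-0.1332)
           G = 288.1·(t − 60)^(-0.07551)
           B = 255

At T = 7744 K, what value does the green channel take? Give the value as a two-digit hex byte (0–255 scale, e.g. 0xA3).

t = 7744/100 = 77.44; the t > 66 branch applies.
G = 288.1·(77.44 − 60)^(-0.07551) = 288.1·17.44^(-0.07551) = 288.1·0.80584 = 232.164.
Rounded: 232; in hex, 0xE8.

0xE8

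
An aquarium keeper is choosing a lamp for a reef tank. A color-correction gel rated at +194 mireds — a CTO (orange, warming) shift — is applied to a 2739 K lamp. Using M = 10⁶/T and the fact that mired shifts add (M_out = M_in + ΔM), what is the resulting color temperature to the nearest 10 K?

M_in = 10⁶/2739 = 365.10 mireds.
M_out = 365.10 + (+194) = 559.10 mireds.
T_out = 10⁶/559.10 = 1788.6 K → 1790 K.

1790 K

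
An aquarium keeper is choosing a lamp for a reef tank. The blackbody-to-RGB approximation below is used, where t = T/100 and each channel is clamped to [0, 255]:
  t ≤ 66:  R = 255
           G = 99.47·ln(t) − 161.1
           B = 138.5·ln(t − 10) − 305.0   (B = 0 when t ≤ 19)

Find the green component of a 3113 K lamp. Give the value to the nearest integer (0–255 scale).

t = 3113/100 = 31.13; the t ≤ 66 branch applies.
G = 99.47·ln 31.13 − 161.1 = 99.47·3.4382 − 161.1 = 180.895.
Rounded: 181.

181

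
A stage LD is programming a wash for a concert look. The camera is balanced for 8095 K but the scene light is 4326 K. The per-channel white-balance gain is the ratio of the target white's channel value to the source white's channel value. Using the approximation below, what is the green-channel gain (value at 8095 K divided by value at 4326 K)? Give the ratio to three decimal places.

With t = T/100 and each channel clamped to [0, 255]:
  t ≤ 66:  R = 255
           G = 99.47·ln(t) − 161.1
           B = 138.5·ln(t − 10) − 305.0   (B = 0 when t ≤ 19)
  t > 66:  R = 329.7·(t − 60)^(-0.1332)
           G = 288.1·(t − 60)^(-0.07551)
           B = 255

At 4326 K (t = 43.26):
  G = 99.47·ln 43.26 − 161.1 = 99.47·3.7672 − 161.1 = 213.626.
At 8095 K (t = 80.95):
  G = 288.1·(80.95 − 60)^(-0.07551) = 288.1·20.95^(-0.07551) = 288.1·0.79476 = 228.971.
Gain = 228.971 / 213.626 = 1.0718 → 1.072.

1.072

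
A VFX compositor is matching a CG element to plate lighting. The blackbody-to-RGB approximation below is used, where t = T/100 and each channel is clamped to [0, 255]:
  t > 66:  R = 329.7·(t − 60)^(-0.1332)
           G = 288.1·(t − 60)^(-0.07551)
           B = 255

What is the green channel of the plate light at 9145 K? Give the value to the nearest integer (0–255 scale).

t = 9145/100 = 91.45; the t > 66 branch applies.
G = 288.1·(91.45 − 60)^(-0.07551) = 288.1·31.45^(-0.07551) = 288.1·0.77075 = 222.054.
Rounded: 222.

222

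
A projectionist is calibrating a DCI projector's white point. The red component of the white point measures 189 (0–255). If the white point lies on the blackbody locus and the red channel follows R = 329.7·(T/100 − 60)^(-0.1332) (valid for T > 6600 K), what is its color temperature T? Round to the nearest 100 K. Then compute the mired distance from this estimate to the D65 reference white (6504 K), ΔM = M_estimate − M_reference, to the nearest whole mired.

(t − 60)^(-0.1332) = 189/329.7 = 0.57325.
t − 60 = 0.57325^(1/-0.1332) = 0.57325^(-7.508) = 65.199, so t = 125.199.
T = 100·t = 12520 K → 12500 K to the nearest 100 K.
M_estimate = 10⁶/12500 = 80.00; M_reference = 10⁶/6504 = 153.75.
ΔM = 80.00 − 153.75 = -73.75 → -74 mireds.

-74 mireds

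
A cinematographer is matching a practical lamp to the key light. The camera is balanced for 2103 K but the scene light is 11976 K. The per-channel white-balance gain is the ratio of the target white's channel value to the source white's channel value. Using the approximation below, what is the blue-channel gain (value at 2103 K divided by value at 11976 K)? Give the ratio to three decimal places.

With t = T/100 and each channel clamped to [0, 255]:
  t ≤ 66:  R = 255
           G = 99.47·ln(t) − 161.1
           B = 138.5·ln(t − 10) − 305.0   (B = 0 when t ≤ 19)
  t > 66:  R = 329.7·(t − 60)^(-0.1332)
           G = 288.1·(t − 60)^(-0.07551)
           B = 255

At 11976 K (t = 119.76):
  B = 255 by definition for t > 66.
At 2103 K (t = 21.03):
  B = 138.5·ln(21.03 − 10) − 305.0 = 138.5·ln 11.03 − 305.0 = 138.5·2.4006 − 305.0 = 27.486.
Gain = 27.486 / 255.000 = 0.1078 → 0.108.

0.108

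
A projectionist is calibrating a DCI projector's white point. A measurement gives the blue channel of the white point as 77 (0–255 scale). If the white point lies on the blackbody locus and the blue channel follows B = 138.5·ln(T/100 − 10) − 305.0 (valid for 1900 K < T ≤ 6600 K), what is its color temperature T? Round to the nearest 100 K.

ln(t − 10) = (77 + 305.0) / 138.5 = 2.7581.
t − 10 = e^2.7581 = 15.770, so t = 25.770.
T = 100·t = 2577 K → 2600 K to the nearest 100 K.

2600 K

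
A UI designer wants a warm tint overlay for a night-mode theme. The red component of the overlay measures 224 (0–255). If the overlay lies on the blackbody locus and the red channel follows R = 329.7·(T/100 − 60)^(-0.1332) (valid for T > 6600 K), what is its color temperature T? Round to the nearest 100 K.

(t − 60)^(-0.1332) = 224/329.7 = 0.67941.
t − 60 = 0.67941^(1/-0.1332) = 0.67941^(-7.508) = 18.209, so t = 78.209.
T = 100·t = 7821 K → 7800 K to the nearest 100 K.

7800 K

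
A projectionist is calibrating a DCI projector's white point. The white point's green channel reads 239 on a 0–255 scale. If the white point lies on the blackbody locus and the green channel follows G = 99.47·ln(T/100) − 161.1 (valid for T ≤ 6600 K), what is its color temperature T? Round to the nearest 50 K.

5600 K

ln t = (239 + 161.1) / 99.47 = 4.0223.
t = e^4.0223 = 55.830.
T = 100·t = 5583 K → 5600 K to the nearest 50 K.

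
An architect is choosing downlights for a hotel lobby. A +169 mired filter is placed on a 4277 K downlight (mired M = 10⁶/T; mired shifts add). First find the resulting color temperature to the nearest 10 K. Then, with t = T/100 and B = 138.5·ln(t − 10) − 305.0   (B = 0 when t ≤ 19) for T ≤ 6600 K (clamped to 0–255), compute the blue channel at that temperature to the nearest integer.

M_in = 10⁶/4277 = 233.81; M_out = 233.81 + (+169) = 402.81.
T_out = 10⁶/402.81 = 2482.6 K → 2480 K; t = 24.8.
B = 138.5·ln(24.8 − 10) − 305.0 = 138.5·ln 14.8 − 305.0 = 138.5·2.6946 − 305.0 = 68.206.
Rounded: 68.

68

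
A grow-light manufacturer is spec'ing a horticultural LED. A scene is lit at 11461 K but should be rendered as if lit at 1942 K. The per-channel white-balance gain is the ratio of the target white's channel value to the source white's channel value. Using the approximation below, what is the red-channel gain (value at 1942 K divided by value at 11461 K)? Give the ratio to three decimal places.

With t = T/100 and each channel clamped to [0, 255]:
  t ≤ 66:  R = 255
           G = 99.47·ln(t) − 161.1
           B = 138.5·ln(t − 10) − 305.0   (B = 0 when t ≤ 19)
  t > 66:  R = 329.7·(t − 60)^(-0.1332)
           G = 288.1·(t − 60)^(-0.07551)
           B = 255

1.318

At 11461 K (t = 114.61):
  R = 329.7·(114.61 − 60)^(-0.1332) = 329.7·54.61^(-0.1332) = 329.7·0.58694 = 193.515.
At 1942 K (t = 19.42):
  R = 255 by definition for t ≤ 66.
Gain = 255.000 / 193.515 = 1.3177 → 1.318.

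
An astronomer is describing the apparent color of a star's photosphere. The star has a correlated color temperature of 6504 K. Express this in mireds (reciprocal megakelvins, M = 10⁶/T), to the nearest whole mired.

M = 10⁶ / 6504 = 153.752 → 154 mireds.

154 mireds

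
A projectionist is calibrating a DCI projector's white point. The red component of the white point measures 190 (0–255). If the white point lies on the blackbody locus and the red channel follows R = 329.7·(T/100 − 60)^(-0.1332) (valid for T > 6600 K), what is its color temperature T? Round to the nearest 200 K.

(t − 60)^(-0.1332) = 190/329.7 = 0.57628.
t − 60 = 0.57628^(1/-0.1332) = 0.57628^(-7.508) = 62.667, so t = 122.667.
T = 100·t = 12267 K → 12200 K to the nearest 200 K.

12200 K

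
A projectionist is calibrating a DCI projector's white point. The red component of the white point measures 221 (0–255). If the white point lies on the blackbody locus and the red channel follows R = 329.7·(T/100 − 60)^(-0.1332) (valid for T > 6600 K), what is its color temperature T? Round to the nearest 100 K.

(t − 60)^(-0.1332) = 221/329.7 = 0.67031.
t − 60 = 0.67031^(1/-0.1332) = 0.67031^(-7.508) = 20.149, so t = 80.149.
T = 100·t = 8015 K → 8000 K to the nearest 100 K.

8000 K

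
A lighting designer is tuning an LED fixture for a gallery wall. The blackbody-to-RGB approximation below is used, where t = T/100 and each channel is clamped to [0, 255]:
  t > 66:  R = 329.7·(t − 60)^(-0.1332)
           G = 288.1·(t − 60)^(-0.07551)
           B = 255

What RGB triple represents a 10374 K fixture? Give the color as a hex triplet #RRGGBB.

#C7D9FF

t = 10374/100 = 103.74; the t > 66 branch applies.
R = 329.7·(103.74 − 60)^(-0.1332) = 329.7·43.74^(-0.1332) = 329.7·0.60455 = 199.321.
G = 288.1·(103.74 − 60)^(-0.07551) = 288.1·43.74^(-0.07551) = 288.1·0.75179 = 216.591.
B = 255 by definition for t > 66.
Rounded: (199, 217, 255).
In hex: #C7D9FF.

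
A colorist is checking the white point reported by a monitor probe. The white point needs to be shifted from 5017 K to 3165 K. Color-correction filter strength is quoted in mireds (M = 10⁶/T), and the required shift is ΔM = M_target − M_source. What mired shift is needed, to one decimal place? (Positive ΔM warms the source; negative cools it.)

M_source = 10⁶/5017 = 199.322; M_target = 10⁶/3165 = 315.956.
ΔM = 315.956 − 199.322 = 116.633 → +116.6 mireds, a warming shift.

+116.6 mireds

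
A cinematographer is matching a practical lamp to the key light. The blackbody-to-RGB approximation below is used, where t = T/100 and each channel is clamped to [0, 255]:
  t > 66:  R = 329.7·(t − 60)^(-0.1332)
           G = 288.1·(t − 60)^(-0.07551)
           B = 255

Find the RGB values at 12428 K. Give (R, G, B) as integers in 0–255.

t = 12428/100 = 124.28; the t > 66 branch applies.
R = 329.7·(124.28 − 60)^(-0.1332) = 329.7·64.28^(-0.1332) = 329.7·0.57433 = 189.358.
G = 288.1·(124.28 − 60)^(-0.07551) = 288.1·64.28^(-0.07551) = 288.1·0.73025 = 210.385.
B = 255 by definition for t > 66.
Rounded: (189, 210, 255).

(189, 210, 255)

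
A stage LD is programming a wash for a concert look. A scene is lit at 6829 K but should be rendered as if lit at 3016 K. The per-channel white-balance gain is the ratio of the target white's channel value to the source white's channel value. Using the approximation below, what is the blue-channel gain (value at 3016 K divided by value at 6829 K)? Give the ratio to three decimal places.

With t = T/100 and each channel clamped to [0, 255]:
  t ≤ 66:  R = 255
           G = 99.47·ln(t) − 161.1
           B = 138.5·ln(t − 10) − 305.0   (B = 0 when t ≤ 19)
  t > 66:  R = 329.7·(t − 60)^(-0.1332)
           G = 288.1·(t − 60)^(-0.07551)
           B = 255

At 6829 K (t = 68.29):
  B = 255 by definition for t > 66.
At 3016 K (t = 30.16):
  B = 138.5·ln(30.16 − 10) − 305.0 = 138.5·ln 20.16 − 305.0 = 138.5·3.0037 − 305.0 = 111.013.
Gain = 111.013 / 255.000 = 0.4353 → 0.435.

0.435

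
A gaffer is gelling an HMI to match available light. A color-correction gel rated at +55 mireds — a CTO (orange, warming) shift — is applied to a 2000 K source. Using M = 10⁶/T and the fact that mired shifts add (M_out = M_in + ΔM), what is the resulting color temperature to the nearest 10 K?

M_in = 10⁶/2000 = 500.00 mireds.
M_out = 500.00 + (+55) = 555.00 mireds.
T_out = 10⁶/555.00 = 1801.8 K → 1800 K.

1800 K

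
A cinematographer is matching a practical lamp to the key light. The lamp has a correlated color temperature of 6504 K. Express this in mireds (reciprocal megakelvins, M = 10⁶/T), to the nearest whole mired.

154 mireds

M = 10⁶ / 6504 = 153.752 → 154 mireds.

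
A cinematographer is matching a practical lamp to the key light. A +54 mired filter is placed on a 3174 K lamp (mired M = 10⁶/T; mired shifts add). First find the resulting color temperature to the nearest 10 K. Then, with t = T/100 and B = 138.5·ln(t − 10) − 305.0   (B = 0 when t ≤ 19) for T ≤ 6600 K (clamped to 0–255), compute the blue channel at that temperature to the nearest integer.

88

M_in = 10⁶/3174 = 315.06; M_out = 315.06 + (+54) = 369.06.
T_out = 10⁶/369.06 = 2709.6 K → 2710 K; t = 27.1.
B = 138.5·ln(27.1 − 10) − 305.0 = 138.5·ln 17.1 − 305.0 = 138.5·2.8391 − 305.0 = 88.212.
Rounded: 88.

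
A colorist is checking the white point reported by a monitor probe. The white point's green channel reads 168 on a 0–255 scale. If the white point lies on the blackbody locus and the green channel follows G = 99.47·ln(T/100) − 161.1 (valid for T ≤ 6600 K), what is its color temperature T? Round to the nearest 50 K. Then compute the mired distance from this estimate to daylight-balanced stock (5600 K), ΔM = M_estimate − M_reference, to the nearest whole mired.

ln t = (168 + 161.1) / 99.47 = 3.3085.
t = e^3.3085 = 27.345.
T = 100·t = 2735 K → 2750 K to the nearest 50 K.
M_estimate = 10⁶/2750 = 363.64; M_reference = 10⁶/5600 = 178.57.
ΔM = 363.64 − 178.57 = 185.06 → +185 mireds.

+185 mireds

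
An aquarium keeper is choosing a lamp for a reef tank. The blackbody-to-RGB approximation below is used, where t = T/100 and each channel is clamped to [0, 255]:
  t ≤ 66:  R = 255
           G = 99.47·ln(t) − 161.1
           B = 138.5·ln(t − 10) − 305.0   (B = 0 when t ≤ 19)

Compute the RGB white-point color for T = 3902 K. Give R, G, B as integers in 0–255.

t = 3902/100 = 39.02; the t ≤ 66 branch applies.
R = 255 by definition for t ≤ 66.
G = 99.47·ln 39.02 − 161.1 = 99.47·3.6641 − 161.1 = 203.365.
B = 138.5·ln(39.02 − 10) − 305.0 = 138.5·ln 29.02 − 305.0 = 138.5·3.3680 − 305.0 = 161.466.
Rounded: (255, 203, 161).

R=255, G=203, B=161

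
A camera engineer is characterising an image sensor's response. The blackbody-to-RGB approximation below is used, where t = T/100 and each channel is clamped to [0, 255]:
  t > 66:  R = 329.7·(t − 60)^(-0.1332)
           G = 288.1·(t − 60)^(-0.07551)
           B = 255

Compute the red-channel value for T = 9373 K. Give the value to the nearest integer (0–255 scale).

t = 9373/100 = 93.73; the t > 66 branch applies.
R = 329.7·(93.73 − 60)^(-0.1332) = 329.7·33.73^(-0.1332) = 329.7·0.62585 = 206.342.
Rounded: 206.

206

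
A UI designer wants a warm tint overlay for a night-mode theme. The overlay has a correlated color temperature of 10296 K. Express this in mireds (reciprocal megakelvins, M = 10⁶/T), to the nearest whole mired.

97 mireds

M = 10⁶ / 10296 = 97.125 → 97 mireds.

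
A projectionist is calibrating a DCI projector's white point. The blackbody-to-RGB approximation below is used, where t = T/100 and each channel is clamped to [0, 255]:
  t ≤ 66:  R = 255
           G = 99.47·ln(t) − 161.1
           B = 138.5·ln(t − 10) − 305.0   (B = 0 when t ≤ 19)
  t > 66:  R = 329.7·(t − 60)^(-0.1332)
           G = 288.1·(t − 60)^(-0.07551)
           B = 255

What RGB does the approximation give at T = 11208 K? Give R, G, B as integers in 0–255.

R=195, G=214, B=255

t = 11208/100 = 112.08; the t > 66 branch applies.
R = 329.7·(112.08 − 60)^(-0.1332) = 329.7·52.08^(-0.1332) = 329.7·0.59066 = 194.741.
G = 288.1·(112.08 − 60)^(-0.07551) = 288.1·52.08^(-0.07551) = 288.1·0.74195 = 213.756.
B = 255 by definition for t > 66.
Rounded: (195, 214, 255).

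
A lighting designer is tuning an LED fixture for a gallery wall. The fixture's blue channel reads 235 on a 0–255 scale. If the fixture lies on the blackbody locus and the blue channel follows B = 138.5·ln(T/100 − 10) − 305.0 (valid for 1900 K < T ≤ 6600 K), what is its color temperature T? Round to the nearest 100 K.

ln(t − 10) = (235 + 305.0) / 138.5 = 3.8989.
t − 10 = e^3.8989 = 49.349, so t = 59.349.
T = 100·t = 5935 K → 5900 K to the nearest 100 K.

5900 K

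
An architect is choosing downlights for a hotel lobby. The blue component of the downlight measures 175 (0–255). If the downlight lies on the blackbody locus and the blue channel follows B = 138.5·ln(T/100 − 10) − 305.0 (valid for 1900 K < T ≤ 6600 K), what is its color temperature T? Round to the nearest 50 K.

ln(t − 10) = (175 + 305.0) / 138.5 = 3.4657.
t − 10 = e^3.4657 = 31.999, so t = 41.999.
T = 100·t = 4200 K → 4200 K to the nearest 50 K.

4200 K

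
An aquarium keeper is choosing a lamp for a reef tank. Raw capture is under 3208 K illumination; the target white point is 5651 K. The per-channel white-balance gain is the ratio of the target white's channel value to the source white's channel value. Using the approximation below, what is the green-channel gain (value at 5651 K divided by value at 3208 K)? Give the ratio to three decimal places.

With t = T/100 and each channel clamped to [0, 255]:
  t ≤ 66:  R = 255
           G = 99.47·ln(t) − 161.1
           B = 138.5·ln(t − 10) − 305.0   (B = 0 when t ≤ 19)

1.306

At 3208 K (t = 32.08):
  G = 99.47·ln 32.08 − 161.1 = 99.47·3.4682 − 161.1 = 183.885.
At 5651 K (t = 56.51):
  G = 99.47·ln 56.51 − 161.1 = 99.47·4.0344 − 161.1 = 240.204.
Gain = 240.204 / 183.885 = 1.3063 → 1.306.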